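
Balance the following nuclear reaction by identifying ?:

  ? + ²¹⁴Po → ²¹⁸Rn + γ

Conserve mass number: A + 214 = 218 + 0, so A = 4.
Conserve atomic number: Z + 84 = 86 + 0, so Z = 2.
A = 4 and Z = 2 is ⁴He — an alpha particle.

alpha particle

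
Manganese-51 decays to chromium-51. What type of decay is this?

ΔA = 51 − 51 = 0; ΔZ = 24 − 25 = -1.
A is unchanged and Z drops by 1 — a proton has become a neutron (β⁺ emission or electron capture).

beta-plus decay or electron capture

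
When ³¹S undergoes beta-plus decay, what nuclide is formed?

Beta-plus decay: mass number changes by +0, atomic number by -1.
A: 31 = 31; Z: 16 − 1 = 15.
Z = 15 is phosphorus, so the daughter is ³¹P.

P-31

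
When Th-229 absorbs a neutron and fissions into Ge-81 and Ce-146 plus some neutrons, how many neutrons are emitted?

Conserve mass number: 230 = 81 + 146 + k, so k = 230 − 227 = 3.
Check atomic number: 90 = 32 + 58 + 0 = 90. ✓

3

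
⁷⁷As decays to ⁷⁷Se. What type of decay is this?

beta-minus decay

ΔA = 77 − 77 = 0; ΔZ = 34 − 33 = +1.
A is unchanged and Z rises by 1 — a neutron has become a proton (β⁻ decay).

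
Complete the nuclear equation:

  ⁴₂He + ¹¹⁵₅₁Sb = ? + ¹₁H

Te-118

Conserve mass number: 4 + 115 = A + 1, so A = 118.
Conserve atomic number: 2 + 51 = Z + 1, so Z = 52.
Z = 52 is tellurium, so the species is ¹¹⁸₅₂Te.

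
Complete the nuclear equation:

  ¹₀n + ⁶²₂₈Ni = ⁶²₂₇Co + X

proton

Conserve mass number: 1 + 62 = 62 + A, so A = 1.
Conserve atomic number: 0 + 28 = 27 + Z, so Z = 1.
A = 1 and Z = 1 is ¹₁H — a proton.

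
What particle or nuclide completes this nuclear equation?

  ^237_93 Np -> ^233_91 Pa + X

alpha particle

Conserve mass number: 237 = 233 + A, so A = 4.
Conserve atomic number: 93 = 91 + Z, so Z = 2.
A = 4 and Z = 2 is ^4_2 He — an alpha particle.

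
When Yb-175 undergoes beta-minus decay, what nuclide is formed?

Lu-175

Beta-minus decay: mass number changes by +0, atomic number by +1.
A: 175 = 175; Z: 70 + 1 = 71.
Z = 71 is lutetium, so the daughter is Lu-175.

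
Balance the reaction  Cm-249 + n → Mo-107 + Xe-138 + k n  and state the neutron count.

Conserve mass number: 250 = 107 + 138 + k, so k = 250 − 245 = 5.
Check atomic number: 96 = 42 + 54 + 0 = 96. ✓

5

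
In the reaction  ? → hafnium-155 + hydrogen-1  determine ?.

Ta-156

Conserve mass number: A = 155 + 1, so A = 156.
Conserve atomic number: Z = 72 + 1, so Z = 73.
Z = 73 is tantalum, so the species is tantalum-156.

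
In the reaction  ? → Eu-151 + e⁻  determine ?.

Sm-151

Conserve mass number: A = 151 + 0, so A = 151.
Conserve atomic number: Z = 63 − 1, so Z = 62.
Z = 62 is samarium, so the species is Sm-151.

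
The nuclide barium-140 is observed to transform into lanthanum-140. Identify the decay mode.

beta-minus decay

ΔA = 140 − 140 = 0; ΔZ = 57 − 56 = +1.
A is unchanged and Z rises by 1 — a neutron has become a proton (β⁻ decay).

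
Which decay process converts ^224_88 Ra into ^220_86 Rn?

alpha decay

ΔA = 220 − 224 = -4; ΔZ = 86 − 88 = -2.
A drops by 4 and Z drops by 2 — the signature of alpha emission.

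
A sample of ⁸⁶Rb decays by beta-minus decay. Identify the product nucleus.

Beta-minus decay: mass number changes by +0, atomic number by +1.
A: 86 = 86; Z: 37 + 1 = 38.
Z = 38 is strontium, so the daughter is ⁸⁶Sr.

Sr-86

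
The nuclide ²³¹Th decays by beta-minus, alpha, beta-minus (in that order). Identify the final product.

Th-227

Start: (A, Z) = (231, 90).
After β⁻: (231, 91).
After α: (227, 89).
After β⁻: (227, 90).
Z = 90 is thorium.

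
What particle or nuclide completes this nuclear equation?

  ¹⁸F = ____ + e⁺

Conserve mass number: 18 = A + 0, so A = 18.
Conserve atomic number: 9 = Z + 1, so Z = 8.
Z = 8 is oxygen, so the species is ¹⁸O.

O-18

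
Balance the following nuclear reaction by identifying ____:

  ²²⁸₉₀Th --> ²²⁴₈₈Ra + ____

alpha particle

Conserve mass number: 228 = 224 + A, so A = 4.
Conserve atomic number: 90 = 88 + Z, so Z = 2.
A = 4 and Z = 2 is ⁴₂He — an alpha particle.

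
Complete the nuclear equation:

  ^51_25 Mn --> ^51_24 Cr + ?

Conserve mass number: 51 = 51 + A, so A = 0.
Conserve atomic number: 25 = 24 + Z, so Z = 1.
A = 0 and Z = 1 is ^0_1 e — a positron.

positron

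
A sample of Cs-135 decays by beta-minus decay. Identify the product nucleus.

Beta-minus decay: mass number changes by +0, atomic number by +1.
A: 135 = 135; Z: 55 + 1 = 56.
Z = 56 is barium, so the daughter is Ba-135.

Ba-135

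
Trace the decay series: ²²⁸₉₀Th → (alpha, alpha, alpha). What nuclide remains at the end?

Po-216

Start: (A, Z) = (228, 90).
After α: (224, 88).
After α: (220, 86).
After α: (216, 84).
Z = 84 is polonium.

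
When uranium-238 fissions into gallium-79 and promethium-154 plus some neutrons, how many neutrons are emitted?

Conserve mass number: 238 = 79 + 154 + k, so k = 238 − 233 = 5.
Check atomic number: 92 = 31 + 61 + 0 = 92. ✓

5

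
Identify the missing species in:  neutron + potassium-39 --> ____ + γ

Conserve mass number: 1 + 39 = A + 0, so A = 40.
Conserve atomic number: 0 + 19 = Z + 0, so Z = 19.
Z = 19 is potassium, so the species is potassium-40.

K-40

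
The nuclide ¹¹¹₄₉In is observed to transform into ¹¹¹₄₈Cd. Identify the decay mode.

ΔA = 111 − 111 = 0; ΔZ = 48 − 49 = -1.
A is unchanged and Z drops by 1 — a proton has become a neutron (β⁺ emission or electron capture).

beta-plus decay or electron capture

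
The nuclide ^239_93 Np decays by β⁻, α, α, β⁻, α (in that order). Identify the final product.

Ac-227

Start: (A, Z) = (239, 93).
After β⁻: (239, 94).
After α: (235, 92).
After α: (231, 90).
After β⁻: (231, 91).
After α: (227, 89).
Z = 89 is actinium.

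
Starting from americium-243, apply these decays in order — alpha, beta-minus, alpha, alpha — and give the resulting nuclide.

Th-231

Start: (A, Z) = (243, 95).
After α: (239, 93).
After β⁻: (239, 94).
After α: (235, 92).
After α: (231, 90).
Z = 90 is thorium.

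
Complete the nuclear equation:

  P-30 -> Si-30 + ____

positron

Conserve mass number: 30 = 30 + A, so A = 0.
Conserve atomic number: 15 = 14 + Z, so Z = 1.
A = 0 and Z = 1 is e⁺ — a positron.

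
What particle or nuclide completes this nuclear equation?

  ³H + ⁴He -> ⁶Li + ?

Conserve mass number: 3 + 4 = 6 + A, so A = 1.
Conserve atomic number: 1 + 2 = 3 + Z, so Z = 0.
A = 1 and Z = 0 is ¹n — a neutron.

neutron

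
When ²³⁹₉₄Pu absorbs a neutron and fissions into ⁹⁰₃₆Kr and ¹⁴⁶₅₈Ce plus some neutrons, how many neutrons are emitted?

4

Conserve mass number: 240 = 90 + 146 + k, so k = 240 − 236 = 4.
Check atomic number: 94 = 36 + 58 + 0 = 94. ✓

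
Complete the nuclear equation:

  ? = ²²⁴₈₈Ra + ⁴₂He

Conserve mass number: A = 224 + 4, so A = 228.
Conserve atomic number: Z = 88 + 2, so Z = 90.
Z = 90 is thorium, so the species is ²²⁸₉₀Th.

Th-228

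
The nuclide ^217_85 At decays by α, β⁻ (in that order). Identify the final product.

Po-213

Start: (A, Z) = (217, 85).
After α: (213, 83).
After β⁻: (213, 84).
Z = 84 is polonium.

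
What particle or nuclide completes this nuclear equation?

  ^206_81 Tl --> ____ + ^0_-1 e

Conserve mass number: 206 = A + 0, so A = 206.
Conserve atomic number: 81 = Z − 1, so Z = 82.
Z = 82 is lead, so the species is ^206_82 Pb.

Pb-206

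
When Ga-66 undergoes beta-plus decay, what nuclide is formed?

Zn-66

Beta-plus decay: mass number changes by +0, atomic number by -1.
A: 66 = 66; Z: 31 − 1 = 30.
Z = 30 is zinc, so the daughter is Zn-66.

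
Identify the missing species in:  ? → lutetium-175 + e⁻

Conserve mass number: A = 175 + 0, so A = 175.
Conserve atomic number: Z = 71 − 1, so Z = 70.
Z = 70 is ytterbium, so the species is ytterbium-175.

Yb-175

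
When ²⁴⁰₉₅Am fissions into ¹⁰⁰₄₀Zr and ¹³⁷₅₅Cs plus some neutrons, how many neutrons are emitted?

3

Conserve mass number: 240 = 100 + 137 + k, so k = 240 − 237 = 3.
Check atomic number: 95 = 40 + 55 + 0 = 95. ✓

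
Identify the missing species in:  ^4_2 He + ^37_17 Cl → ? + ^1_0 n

K-40

Conserve mass number: 4 + 37 = A + 1, so A = 40.
Conserve atomic number: 2 + 17 = Z + 0, so Z = 19.
Z = 19 is potassium, so the species is ^40_19 K.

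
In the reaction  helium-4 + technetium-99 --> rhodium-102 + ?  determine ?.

neutron

Conserve mass number: 4 + 99 = 102 + A, so A = 1.
Conserve atomic number: 2 + 43 = 45 + Z, so Z = 0.
A = 1 and Z = 0 is neutron — a neutron.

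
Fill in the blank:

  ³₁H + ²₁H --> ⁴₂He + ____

neutron

Conserve mass number: 3 + 2 = 4 + A, so A = 1.
Conserve atomic number: 1 + 1 = 2 + Z, so Z = 0.
A = 1 and Z = 0 is ¹₀n — a neutron.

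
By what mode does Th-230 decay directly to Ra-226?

ΔA = 226 − 230 = -4; ΔZ = 88 − 90 = -2.
A drops by 4 and Z drops by 2 — the signature of alpha emission.

alpha decay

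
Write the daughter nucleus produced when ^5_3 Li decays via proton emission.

Proton emission: mass number changes by -1, atomic number by -1.
A: 5 − 1 = 4; Z: 3 − 1 = 2.
Z = 2 is helium, so the daughter is ^4_2 He.

He-4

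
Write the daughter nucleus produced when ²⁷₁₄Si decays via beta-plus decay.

Beta-plus decay: mass number changes by +0, atomic number by -1.
A: 27 = 27; Z: 14 − 1 = 13.
Z = 13 is aluminium, so the daughter is ²⁷₁₃Al.

Al-27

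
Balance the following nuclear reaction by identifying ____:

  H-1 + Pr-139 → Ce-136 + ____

alpha particle

Conserve mass number: 1 + 139 = 136 + A, so A = 4.
Conserve atomic number: 1 + 59 = 58 + Z, so Z = 2.
A = 4 and Z = 2 is He-4 — an alpha particle.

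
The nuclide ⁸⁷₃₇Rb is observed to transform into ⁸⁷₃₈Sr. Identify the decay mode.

ΔA = 87 − 87 = 0; ΔZ = 38 − 37 = +1.
A is unchanged and Z rises by 1 — a neutron has become a proton (β⁻ decay).

beta-minus decay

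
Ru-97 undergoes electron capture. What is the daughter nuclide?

Electron capture: mass number changes by +0, atomic number by -1.
A: 97 = 97; Z: 44 − 1 = 43.
Z = 43 is technetium, so the daughter is Tc-97.

Tc-97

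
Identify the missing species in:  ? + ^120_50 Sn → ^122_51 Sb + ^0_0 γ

deuteron

Conserve mass number: A + 120 = 122 + 0, so A = 2.
Conserve atomic number: Z + 50 = 51 + 0, so Z = 1.
A = 2 and Z = 1 is ^2_1 H — a deuteron.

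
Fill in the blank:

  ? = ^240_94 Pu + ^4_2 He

Cm-244

Conserve mass number: A = 240 + 4, so A = 244.
Conserve atomic number: Z = 94 + 2, so Z = 96.
Z = 96 is curium, so the species is ^244_96 Cm.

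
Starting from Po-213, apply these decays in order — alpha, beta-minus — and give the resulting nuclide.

Start: (A, Z) = (213, 84).
After α: (209, 82).
After β⁻: (209, 83).
Z = 83 is bismuth.

Bi-209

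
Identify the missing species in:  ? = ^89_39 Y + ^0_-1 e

Sr-89

Conserve mass number: A = 89 + 0, so A = 89.
Conserve atomic number: Z = 39 − 1, so Z = 38.
Z = 38 is strontium, so the species is ^89_38 Sr.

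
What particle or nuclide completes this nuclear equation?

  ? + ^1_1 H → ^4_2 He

Conserve mass number: A + 1 = 4, so A = 3.
Conserve atomic number: Z + 1 = 2, so Z = 1.
A = 3 and Z = 1 is ^3_1 H — a triton.

triton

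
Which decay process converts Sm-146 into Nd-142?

ΔA = 142 − 146 = -4; ΔZ = 60 − 62 = -2.
A drops by 4 and Z drops by 2 — the signature of alpha emission.

alpha decay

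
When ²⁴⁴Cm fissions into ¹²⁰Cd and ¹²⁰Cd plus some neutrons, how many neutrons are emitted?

4

Conserve mass number: 244 = 120 + 120 + k, so k = 244 − 240 = 4.
Check atomic number: 96 = 48 + 48 + 0 = 96. ✓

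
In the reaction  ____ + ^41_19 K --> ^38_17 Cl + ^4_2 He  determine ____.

neutron

Conserve mass number: A + 41 = 38 + 4, so A = 1.
Conserve atomic number: Z + 19 = 17 + 2, so Z = 0.
A = 1 and Z = 0 is ^1_0 n — a neutron.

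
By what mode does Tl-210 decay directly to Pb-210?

ΔA = 210 − 210 = 0; ΔZ = 82 − 81 = +1.
A is unchanged and Z rises by 1 — a neutron has become a proton (β⁻ decay).

beta-minus decay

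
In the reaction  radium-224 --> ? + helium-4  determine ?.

Rn-220

Conserve mass number: 224 = A + 4, so A = 220.
Conserve atomic number: 88 = Z + 2, so Z = 86.
Z = 86 is radon, so the species is radon-220.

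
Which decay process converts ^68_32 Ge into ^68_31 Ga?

ΔA = 68 − 68 = 0; ΔZ = 31 − 32 = -1.
A is unchanged and Z drops by 1 — a proton has become a neutron (β⁺ emission or electron capture).

beta-plus decay or electron capture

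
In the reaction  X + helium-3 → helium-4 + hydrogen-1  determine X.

Conserve mass number: A + 3 = 4 + 1, so A = 2.
Conserve atomic number: Z + 2 = 2 + 1, so Z = 1.
A = 2 and Z = 1 is hydrogen-2 — a deuteron.

deuteron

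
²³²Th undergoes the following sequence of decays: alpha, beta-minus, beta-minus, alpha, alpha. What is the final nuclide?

Rn-220

Start: (A, Z) = (232, 90).
After α: (228, 88).
After β⁻: (228, 89).
After β⁻: (228, 90).
After α: (224, 88).
After α: (220, 86).
Z = 86 is radon.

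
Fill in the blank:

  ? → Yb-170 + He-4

Hf-174

Conserve mass number: A = 170 + 4, so A = 174.
Conserve atomic number: Z = 70 + 2, so Z = 72.
Z = 72 is hafnium, so the species is Hf-174.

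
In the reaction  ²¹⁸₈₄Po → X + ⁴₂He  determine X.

Pb-214

Conserve mass number: 218 = A + 4, so A = 214.
Conserve atomic number: 84 = Z + 2, so Z = 82.
Z = 82 is lead, so the species is ²¹⁴₈₂Pb.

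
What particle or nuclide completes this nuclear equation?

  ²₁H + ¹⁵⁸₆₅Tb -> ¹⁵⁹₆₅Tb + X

Conserve mass number: 2 + 158 = 159 + A, so A = 1.
Conserve atomic number: 1 + 65 = 65 + Z, so Z = 1.
A = 1 and Z = 1 is ¹₁H — a proton.

proton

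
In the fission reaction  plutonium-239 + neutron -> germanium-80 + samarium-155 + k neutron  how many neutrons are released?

Conserve mass number: 240 = 80 + 155 + k, so k = 240 − 235 = 5.
Check atomic number: 94 = 32 + 62 + 0 = 94. ✓

5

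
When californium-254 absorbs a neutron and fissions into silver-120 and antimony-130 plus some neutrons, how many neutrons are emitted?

Conserve mass number: 255 = 120 + 130 + k, so k = 255 − 250 = 5.
Check atomic number: 98 = 47 + 51 + 0 = 98. ✓

5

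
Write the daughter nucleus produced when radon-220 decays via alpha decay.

Po-216

Alpha decay: mass number changes by -4, atomic number by -2.
A: 220 − 4 = 216; Z: 86 − 2 = 84.
Z = 84 is polonium, so the daughter is polonium-216.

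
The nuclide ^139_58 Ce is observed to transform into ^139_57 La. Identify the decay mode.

beta-plus decay or electron capture

ΔA = 139 − 139 = 0; ΔZ = 57 − 58 = -1.
A is unchanged and Z drops by 1 — a proton has become a neutron (β⁺ emission or electron capture).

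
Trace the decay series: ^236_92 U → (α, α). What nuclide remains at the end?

Start: (A, Z) = (236, 92).
After α: (232, 90).
After α: (228, 88).
Z = 88 is radium.

Ra-228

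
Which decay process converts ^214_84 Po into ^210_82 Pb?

ΔA = 210 − 214 = -4; ΔZ = 82 − 84 = -2.
A drops by 4 and Z drops by 2 — the signature of alpha emission.

alpha decay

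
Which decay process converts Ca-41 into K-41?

beta-plus decay or electron capture

ΔA = 41 − 41 = 0; ΔZ = 19 − 20 = -1.
A is unchanged and Z drops by 1 — a proton has become a neutron (β⁺ emission or electron capture).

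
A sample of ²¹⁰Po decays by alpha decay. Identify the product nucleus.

Pb-206

Alpha decay: mass number changes by -4, atomic number by -2.
A: 210 − 4 = 206; Z: 84 − 2 = 82.
Z = 82 is lead, so the daughter is ²⁰⁶Pb.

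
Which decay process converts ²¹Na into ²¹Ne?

beta-plus decay or electron capture

ΔA = 21 − 21 = 0; ΔZ = 10 − 11 = -1.
A is unchanged and Z drops by 1 — a proton has become a neutron (β⁺ emission or electron capture).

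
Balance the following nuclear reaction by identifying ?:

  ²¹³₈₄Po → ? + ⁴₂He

Conserve mass number: 213 = A + 4, so A = 209.
Conserve atomic number: 84 = Z + 2, so Z = 82.
Z = 82 is lead, so the species is ²⁰⁹₈₂Pb.

Pb-209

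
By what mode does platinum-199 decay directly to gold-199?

ΔA = 199 − 199 = 0; ΔZ = 79 − 78 = +1.
A is unchanged and Z rises by 1 — a neutron has become a proton (β⁻ decay).

beta-minus decay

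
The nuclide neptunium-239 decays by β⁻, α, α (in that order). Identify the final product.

Start: (A, Z) = (239, 93).
After β⁻: (239, 94).
After α: (235, 92).
After α: (231, 90).
Z = 90 is thorium.

Th-231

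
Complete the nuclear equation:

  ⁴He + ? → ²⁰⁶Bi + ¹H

Pb-203

Conserve mass number: 4 + A = 206 + 1, so A = 203.
Conserve atomic number: 2 + Z = 83 + 1, so Z = 82.
Z = 82 is lead, so the species is ²⁰³Pb.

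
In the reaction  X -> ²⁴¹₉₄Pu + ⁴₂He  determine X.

Cm-245

Conserve mass number: A = 241 + 4, so A = 245.
Conserve atomic number: Z = 94 + 2, so Z = 96.
Z = 96 is curium, so the species is ²⁴⁵₉₆Cm.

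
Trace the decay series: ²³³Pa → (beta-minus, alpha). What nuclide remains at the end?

Start: (A, Z) = (233, 91).
After β⁻: (233, 92).
After α: (229, 90).
Z = 90 is thorium.

Th-229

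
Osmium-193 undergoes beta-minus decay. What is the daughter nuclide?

Ir-193

Beta-minus decay: mass number changes by +0, atomic number by +1.
A: 193 = 193; Z: 76 + 1 = 77.
Z = 77 is iridium, so the daughter is iridium-193.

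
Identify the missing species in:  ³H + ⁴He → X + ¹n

Li-6

Conserve mass number: 3 + 4 = A + 1, so A = 6.
Conserve atomic number: 1 + 2 = Z + 0, so Z = 3.
Z = 3 is lithium, so the species is ⁶Li.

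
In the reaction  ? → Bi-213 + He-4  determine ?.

Conserve mass number: A = 213 + 4, so A = 217.
Conserve atomic number: Z = 83 + 2, so Z = 85.
Z = 85 is astatine, so the species is At-217.

At-217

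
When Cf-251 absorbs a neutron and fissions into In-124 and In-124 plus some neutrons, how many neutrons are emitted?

Conserve mass number: 252 = 124 + 124 + k, so k = 252 − 248 = 4.
Check atomic number: 98 = 49 + 49 + 0 = 98. ✓

4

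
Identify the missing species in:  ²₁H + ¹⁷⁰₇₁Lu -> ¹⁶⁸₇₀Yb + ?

Conserve mass number: 2 + 170 = 168 + A, so A = 4.
Conserve atomic number: 1 + 71 = 70 + Z, so Z = 2.
A = 4 and Z = 2 is ⁴₂He — an alpha particle.

alpha particle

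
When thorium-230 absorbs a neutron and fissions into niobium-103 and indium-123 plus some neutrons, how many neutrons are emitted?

5

Conserve mass number: 231 = 103 + 123 + k, so k = 231 − 226 = 5.
Check atomic number: 90 = 41 + 49 + 0 = 90. ✓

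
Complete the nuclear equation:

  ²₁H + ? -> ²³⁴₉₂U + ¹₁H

U-233

Conserve mass number: 2 + A = 234 + 1, so A = 233.
Conserve atomic number: 1 + Z = 92 + 1, so Z = 92.
Z = 92 is uranium, so the species is ²³³₉₂U.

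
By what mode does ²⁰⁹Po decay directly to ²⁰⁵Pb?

ΔA = 205 − 209 = -4; ΔZ = 82 − 84 = -2.
A drops by 4 and Z drops by 2 — the signature of alpha emission.

alpha decay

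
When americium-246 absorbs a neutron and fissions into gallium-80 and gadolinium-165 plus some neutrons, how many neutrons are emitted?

Conserve mass number: 247 = 80 + 165 + k, so k = 247 − 245 = 2.
Check atomic number: 95 = 31 + 64 + 0 = 95. ✓

2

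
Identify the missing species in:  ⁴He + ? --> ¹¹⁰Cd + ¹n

Conserve mass number: 4 + A = 110 + 1, so A = 107.
Conserve atomic number: 2 + Z = 48 + 0, so Z = 46.
Z = 46 is palladium, so the species is ¹⁰⁷Pd.

Pd-107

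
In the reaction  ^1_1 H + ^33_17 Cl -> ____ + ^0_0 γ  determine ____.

Ar-34

Conserve mass number: 1 + 33 = A + 0, so A = 34.
Conserve atomic number: 1 + 17 = Z + 0, so Z = 18.
Z = 18 is argon, so the species is ^34_18 Ar.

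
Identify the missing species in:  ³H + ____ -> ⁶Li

He-3

Conserve mass number: 3 + A = 6, so A = 3.
Conserve atomic number: 1 + Z = 3, so Z = 2.
Z = 2 is helium, so the species is ³He.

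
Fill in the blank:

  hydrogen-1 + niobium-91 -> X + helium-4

Conserve mass number: 1 + 91 = A + 4, so A = 88.
Conserve atomic number: 1 + 41 = Z + 2, so Z = 40.
Z = 40 is zirconium, so the species is zirconium-88.

Zr-88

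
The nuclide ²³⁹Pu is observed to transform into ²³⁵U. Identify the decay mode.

alpha decay

ΔA = 235 − 239 = -4; ΔZ = 92 − 94 = -2.
A drops by 4 and Z drops by 2 — the signature of alpha emission.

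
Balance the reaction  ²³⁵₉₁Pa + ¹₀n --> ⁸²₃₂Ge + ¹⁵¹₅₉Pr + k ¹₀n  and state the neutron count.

Conserve mass number: 236 = 82 + 151 + k, so k = 236 − 233 = 3.
Check atomic number: 91 = 32 + 59 + 0 = 91. ✓

3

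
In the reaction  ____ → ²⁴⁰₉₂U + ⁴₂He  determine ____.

Conserve mass number: A = 240 + 4, so A = 244.
Conserve atomic number: Z = 92 + 2, so Z = 94.
Z = 94 is plutonium, so the species is ²⁴⁴₉₄Pu.

Pu-244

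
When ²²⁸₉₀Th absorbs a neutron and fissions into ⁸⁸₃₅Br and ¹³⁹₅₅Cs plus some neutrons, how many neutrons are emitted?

2

Conserve mass number: 229 = 88 + 139 + k, so k = 229 − 227 = 2.
Check atomic number: 90 = 35 + 55 + 0 = 90. ✓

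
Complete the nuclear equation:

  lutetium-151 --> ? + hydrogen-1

Conserve mass number: 151 = A + 1, so A = 150.
Conserve atomic number: 71 = Z + 1, so Z = 70.
Z = 70 is ytterbium, so the species is ytterbium-150.

Yb-150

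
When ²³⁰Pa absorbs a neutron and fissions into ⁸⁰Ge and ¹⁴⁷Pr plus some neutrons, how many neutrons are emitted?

Conserve mass number: 231 = 80 + 147 + k, so k = 231 − 227 = 4.
Check atomic number: 91 = 32 + 59 + 0 = 91. ✓

4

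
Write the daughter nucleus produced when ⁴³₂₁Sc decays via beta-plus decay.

Beta-plus decay: mass number changes by +0, atomic number by -1.
A: 43 = 43; Z: 21 − 1 = 20.
Z = 20 is calcium, so the daughter is ⁴³₂₀Ca.

Ca-43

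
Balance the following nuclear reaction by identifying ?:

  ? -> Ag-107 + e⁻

Pd-107

Conserve mass number: A = 107 + 0, so A = 107.
Conserve atomic number: Z = 47 − 1, so Z = 46.
Z = 46 is palladium, so the species is Pd-107.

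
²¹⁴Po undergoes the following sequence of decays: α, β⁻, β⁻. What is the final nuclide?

Start: (A, Z) = (214, 84).
After α: (210, 82).
After β⁻: (210, 83).
After β⁻: (210, 84).
Z = 84 is polonium.

Po-210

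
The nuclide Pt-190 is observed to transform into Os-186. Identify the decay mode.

ΔA = 186 − 190 = -4; ΔZ = 76 − 78 = -2.
A drops by 4 and Z drops by 2 — the signature of alpha emission.

alpha decay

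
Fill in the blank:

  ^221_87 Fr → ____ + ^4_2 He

At-217

Conserve mass number: 221 = A + 4, so A = 217.
Conserve atomic number: 87 = Z + 2, so Z = 85.
Z = 85 is astatine, so the species is ^217_85 At.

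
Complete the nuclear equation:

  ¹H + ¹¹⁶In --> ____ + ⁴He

Conserve mass number: 1 + 116 = A + 4, so A = 113.
Conserve atomic number: 1 + 49 = Z + 2, so Z = 48.
Z = 48 is cadmium, so the species is ¹¹³Cd.

Cd-113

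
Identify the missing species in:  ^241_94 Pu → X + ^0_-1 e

Conserve mass number: 241 = A + 0, so A = 241.
Conserve atomic number: 94 = Z − 1, so Z = 95.
Z = 95 is americium, so the species is ^241_95 Am.

Am-241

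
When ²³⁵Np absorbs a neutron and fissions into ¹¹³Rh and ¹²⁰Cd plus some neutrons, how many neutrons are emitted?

3

Conserve mass number: 236 = 113 + 120 + k, so k = 236 − 233 = 3.
Check atomic number: 93 = 45 + 48 + 0 = 93. ✓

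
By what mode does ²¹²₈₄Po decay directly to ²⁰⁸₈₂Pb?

alpha decay

ΔA = 208 − 212 = -4; ΔZ = 82 − 84 = -2.
A drops by 4 and Z drops by 2 — the signature of alpha emission.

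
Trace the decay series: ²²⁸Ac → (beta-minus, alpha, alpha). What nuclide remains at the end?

Rn-220

Start: (A, Z) = (228, 89).
After β⁻: (228, 90).
After α: (224, 88).
After α: (220, 86).
Z = 86 is radon.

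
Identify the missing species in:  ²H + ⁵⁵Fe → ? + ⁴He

Conserve mass number: 2 + 55 = A + 4, so A = 53.
Conserve atomic number: 1 + 26 = Z + 2, so Z = 25.
Z = 25 is manganese, so the species is ⁵³Mn.

Mn-53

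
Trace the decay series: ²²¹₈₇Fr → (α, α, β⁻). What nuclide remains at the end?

Start: (A, Z) = (221, 87).
After α: (217, 85).
After α: (213, 83).
After β⁻: (213, 84).
Z = 84 is polonium.

Po-213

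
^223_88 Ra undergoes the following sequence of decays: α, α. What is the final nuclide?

Start: (A, Z) = (223, 88).
After α: (219, 86).
After α: (215, 84).
Z = 84 is polonium.

Po-215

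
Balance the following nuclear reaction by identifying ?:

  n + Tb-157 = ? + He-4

Eu-154

Conserve mass number: 1 + 157 = A + 4, so A = 154.
Conserve atomic number: 0 + 65 = Z + 2, so Z = 63.
Z = 63 is europium, so the species is Eu-154.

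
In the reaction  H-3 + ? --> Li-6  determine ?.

He-3

Conserve mass number: 3 + A = 6, so A = 3.
Conserve atomic number: 1 + Z = 3, so Z = 2.
Z = 2 is helium, so the species is He-3.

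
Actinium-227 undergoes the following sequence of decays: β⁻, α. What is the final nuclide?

Ra-223

Start: (A, Z) = (227, 89).
After β⁻: (227, 90).
After α: (223, 88).
Z = 88 is radium.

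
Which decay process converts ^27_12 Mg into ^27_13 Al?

beta-minus decay

ΔA = 27 − 27 = 0; ΔZ = 13 − 12 = +1.
A is unchanged and Z rises by 1 — a neutron has become a proton (β⁻ decay).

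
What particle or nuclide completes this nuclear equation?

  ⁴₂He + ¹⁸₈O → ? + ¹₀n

Conserve mass number: 4 + 18 = A + 1, so A = 21.
Conserve atomic number: 2 + 8 = Z + 0, so Z = 10.
Z = 10 is neon, so the species is ²¹₁₀Ne.

Ne-21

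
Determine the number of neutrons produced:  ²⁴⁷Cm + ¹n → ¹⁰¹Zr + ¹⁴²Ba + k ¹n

5

Conserve mass number: 248 = 101 + 142 + k, so k = 248 − 243 = 5.
Check atomic number: 96 = 40 + 56 + 0 = 96. ✓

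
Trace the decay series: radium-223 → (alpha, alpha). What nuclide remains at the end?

Start: (A, Z) = (223, 88).
After α: (219, 86).
After α: (215, 84).
Z = 84 is polonium.

Po-215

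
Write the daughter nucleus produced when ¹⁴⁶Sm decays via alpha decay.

Nd-142

Alpha decay: mass number changes by -4, atomic number by -2.
A: 146 − 4 = 142; Z: 62 − 2 = 60.
Z = 60 is neodymium, so the daughter is ¹⁴²Nd.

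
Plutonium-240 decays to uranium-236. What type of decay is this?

alpha decay

ΔA = 236 − 240 = -4; ΔZ = 92 − 94 = -2.
A drops by 4 and Z drops by 2 — the signature of alpha emission.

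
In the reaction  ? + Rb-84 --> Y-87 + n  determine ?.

alpha particle

Conserve mass number: A + 84 = 87 + 1, so A = 4.
Conserve atomic number: Z + 37 = 39 + 0, so Z = 2.
A = 4 and Z = 2 is He-4 — an alpha particle.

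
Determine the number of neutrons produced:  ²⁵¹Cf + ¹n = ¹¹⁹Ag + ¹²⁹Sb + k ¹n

4

Conserve mass number: 252 = 119 + 129 + k, so k = 252 − 248 = 4.
Check atomic number: 98 = 47 + 51 + 0 = 98. ✓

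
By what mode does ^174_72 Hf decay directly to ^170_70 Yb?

ΔA = 170 − 174 = -4; ΔZ = 70 − 72 = -2.
A drops by 4 and Z drops by 2 — the signature of alpha emission.

alpha decay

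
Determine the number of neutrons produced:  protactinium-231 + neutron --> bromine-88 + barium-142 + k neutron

2

Conserve mass number: 232 = 88 + 142 + k, so k = 232 − 230 = 2.
Check atomic number: 91 = 35 + 56 + 0 = 91. ✓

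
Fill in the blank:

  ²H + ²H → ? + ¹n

Conserve mass number: 2 + 2 = A + 1, so A = 3.
Conserve atomic number: 1 + 1 = Z + 0, so Z = 2.
Z = 2 is helium, so the species is ³He.

He-3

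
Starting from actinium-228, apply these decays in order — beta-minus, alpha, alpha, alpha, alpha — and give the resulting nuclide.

Start: (A, Z) = (228, 89).
After β⁻: (228, 90).
After α: (224, 88).
After α: (220, 86).
After α: (216, 84).
After α: (212, 82).
Z = 82 is lead.

Pb-212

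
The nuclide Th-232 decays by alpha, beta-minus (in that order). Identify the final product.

Start: (A, Z) = (232, 90).
After α: (228, 88).
After β⁻: (228, 89).
Z = 89 is actinium.

Ac-228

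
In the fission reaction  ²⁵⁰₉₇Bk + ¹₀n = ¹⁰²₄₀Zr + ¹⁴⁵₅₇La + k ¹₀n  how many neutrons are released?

Conserve mass number: 251 = 102 + 145 + k, so k = 251 − 247 = 4.
Check atomic number: 97 = 40 + 57 + 0 = 97. ✓

4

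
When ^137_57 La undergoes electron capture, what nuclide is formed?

Electron capture: mass number changes by +0, atomic number by -1.
A: 137 = 137; Z: 57 − 1 = 56.
Z = 56 is barium, so the daughter is ^137_56 Ba.

Ba-137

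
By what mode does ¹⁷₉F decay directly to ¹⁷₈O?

ΔA = 17 − 17 = 0; ΔZ = 8 − 9 = -1.
A is unchanged and Z drops by 1 — a proton has become a neutron (β⁺ emission or electron capture).

beta-plus decay or electron capture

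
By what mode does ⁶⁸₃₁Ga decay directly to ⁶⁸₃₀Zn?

ΔA = 68 − 68 = 0; ΔZ = 30 − 31 = -1.
A is unchanged and Z drops by 1 — a proton has become a neutron (β⁺ emission or electron capture).

beta-plus decay or electron capture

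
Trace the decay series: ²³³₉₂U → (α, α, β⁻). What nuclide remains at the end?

Start: (A, Z) = (233, 92).
After α: (229, 90).
After α: (225, 88).
After β⁻: (225, 89).
Z = 89 is actinium.

Ac-225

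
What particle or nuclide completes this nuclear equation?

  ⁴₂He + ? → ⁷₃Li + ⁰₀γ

Conserve mass number: 4 + A = 7 + 0, so A = 3.
Conserve atomic number: 2 + Z = 3 + 0, so Z = 1.
A = 3 and Z = 1 is ³₁H — a triton.

triton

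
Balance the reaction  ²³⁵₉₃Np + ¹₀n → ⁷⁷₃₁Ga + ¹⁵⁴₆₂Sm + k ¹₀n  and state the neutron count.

5

Conserve mass number: 236 = 77 + 154 + k, so k = 236 − 231 = 5.
Check atomic number: 93 = 31 + 62 + 0 = 93. ✓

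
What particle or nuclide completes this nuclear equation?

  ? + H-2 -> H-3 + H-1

deuteron

Conserve mass number: A + 2 = 3 + 1, so A = 2.
Conserve atomic number: Z + 1 = 1 + 1, so Z = 1.
A = 2 and Z = 1 is H-2 — a deuteron.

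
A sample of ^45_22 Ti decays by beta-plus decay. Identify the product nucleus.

Sc-45

Beta-plus decay: mass number changes by +0, atomic number by -1.
A: 45 = 45; Z: 22 − 1 = 21.
Z = 21 is scandium, so the daughter is ^45_21 Sc.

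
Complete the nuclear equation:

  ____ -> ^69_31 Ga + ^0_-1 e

Zn-69

Conserve mass number: A = 69 + 0, so A = 69.
Conserve atomic number: Z = 31 − 1, so Z = 30.
Z = 30 is zinc, so the species is ^69_30 Zn.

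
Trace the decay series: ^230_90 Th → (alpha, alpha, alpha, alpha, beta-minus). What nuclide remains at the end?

Bi-214

Start: (A, Z) = (230, 90).
After α: (226, 88).
After α: (222, 86).
After α: (218, 84).
After α: (214, 82).
After β⁻: (214, 83).
Z = 83 is bismuth.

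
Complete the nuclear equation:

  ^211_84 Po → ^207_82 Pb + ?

Conserve mass number: 211 = 207 + A, so A = 4.
Conserve atomic number: 84 = 82 + Z, so Z = 2.
A = 4 and Z = 2 is ^4_2 He — an alpha particle.

alpha particle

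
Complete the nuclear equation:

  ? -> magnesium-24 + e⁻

Na-24

Conserve mass number: A = 24 + 0, so A = 24.
Conserve atomic number: Z = 12 − 1, so Z = 11.
Z = 11 is sodium, so the species is sodium-24.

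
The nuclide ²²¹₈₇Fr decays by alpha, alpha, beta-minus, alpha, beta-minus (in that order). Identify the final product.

Bi-209

Start: (A, Z) = (221, 87).
After α: (217, 85).
After α: (213, 83).
After β⁻: (213, 84).
After α: (209, 82).
After β⁻: (209, 83).
Z = 83 is bismuth.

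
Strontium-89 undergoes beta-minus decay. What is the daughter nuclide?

Beta-minus decay: mass number changes by +0, atomic number by +1.
A: 89 = 89; Z: 38 + 1 = 39.
Z = 39 is yttrium, so the daughter is yttrium-89.

Y-89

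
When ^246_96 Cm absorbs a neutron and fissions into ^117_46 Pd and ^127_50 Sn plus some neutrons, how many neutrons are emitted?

Conserve mass number: 247 = 117 + 127 + k, so k = 247 − 244 = 3.
Check atomic number: 96 = 46 + 50 + 0 = 96. ✓

3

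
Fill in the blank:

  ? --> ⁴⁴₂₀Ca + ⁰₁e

Sc-44

Conserve mass number: A = 44 + 0, so A = 44.
Conserve atomic number: Z = 20 + 1, so Z = 21.
Z = 21 is scandium, so the species is ⁴⁴₂₁Sc.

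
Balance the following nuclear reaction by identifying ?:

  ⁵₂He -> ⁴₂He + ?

neutron

Conserve mass number: 5 = 4 + A, so A = 1.
Conserve atomic number: 2 = 2 + Z, so Z = 0.
A = 1 and Z = 0 is ¹₀n — a neutron.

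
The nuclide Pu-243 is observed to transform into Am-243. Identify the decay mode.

ΔA = 243 − 243 = 0; ΔZ = 95 − 94 = +1.
A is unchanged and Z rises by 1 — a neutron has become a proton (β⁻ decay).

beta-minus decay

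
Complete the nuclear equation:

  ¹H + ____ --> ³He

Conserve mass number: 1 + A = 3, so A = 2.
Conserve atomic number: 1 + Z = 2, so Z = 1.
A = 2 and Z = 1 is ²H — a deuteron.

deuteron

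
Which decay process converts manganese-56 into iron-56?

ΔA = 56 − 56 = 0; ΔZ = 26 − 25 = +1.
A is unchanged and Z rises by 1 — a neutron has become a proton (β⁻ decay).

beta-minus decay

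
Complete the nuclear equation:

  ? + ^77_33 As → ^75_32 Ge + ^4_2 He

Conserve mass number: A + 77 = 75 + 4, so A = 2.
Conserve atomic number: Z + 33 = 32 + 2, so Z = 1.
A = 2 and Z = 1 is ^2_1 H — a deuteron.

deuteron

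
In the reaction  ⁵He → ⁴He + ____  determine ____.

neutron

Conserve mass number: 5 = 4 + A, so A = 1.
Conserve atomic number: 2 = 2 + Z, so Z = 0.
A = 1 and Z = 0 is ¹n — a neutron.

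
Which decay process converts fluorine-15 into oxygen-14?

ΔA = 14 − 15 = -1; ΔZ = 8 − 9 = -1.
A drops by 1 and Z drops by 1 — a proton was emitted.

proton emission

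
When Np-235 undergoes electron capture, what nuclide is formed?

Electron capture: mass number changes by +0, atomic number by -1.
A: 235 = 235; Z: 93 − 1 = 92.
Z = 92 is uranium, so the daughter is U-235.

U-235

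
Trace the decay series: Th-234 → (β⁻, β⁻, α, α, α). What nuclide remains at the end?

Start: (A, Z) = (234, 90).
After β⁻: (234, 91).
After β⁻: (234, 92).
After α: (230, 90).
After α: (226, 88).
After α: (222, 86).
Z = 86 is radon.

Rn-222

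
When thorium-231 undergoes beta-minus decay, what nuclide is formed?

Pa-231

Beta-minus decay: mass number changes by +0, atomic number by +1.
A: 231 = 231; Z: 90 + 1 = 91.
Z = 91 is protactinium, so the daughter is protactinium-231.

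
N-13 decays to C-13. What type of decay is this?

ΔA = 13 − 13 = 0; ΔZ = 6 − 7 = -1.
A is unchanged and Z drops by 1 — a proton has become a neutron (β⁺ emission or electron capture).

beta-plus decay or electron capture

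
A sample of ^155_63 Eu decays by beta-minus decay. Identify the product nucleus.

Beta-minus decay: mass number changes by +0, atomic number by +1.
A: 155 = 155; Z: 63 + 1 = 64.
Z = 64 is gadolinium, so the daughter is ^155_64 Gd.

Gd-155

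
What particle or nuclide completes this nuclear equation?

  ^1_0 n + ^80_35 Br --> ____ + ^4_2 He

As-77

Conserve mass number: 1 + 80 = A + 4, so A = 77.
Conserve atomic number: 0 + 35 = Z + 2, so Z = 33.
Z = 33 is arsenic, so the species is ^77_33 As.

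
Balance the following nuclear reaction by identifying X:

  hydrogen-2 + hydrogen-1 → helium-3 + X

Conserve mass number: 2 + 1 = 3 + A, so A = 0.
Conserve atomic number: 1 + 1 = 2 + Z, so Z = 0.
A = 0 and Z = 0 is γ — a gamma ray.

gamma ray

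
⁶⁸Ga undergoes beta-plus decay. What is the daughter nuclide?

Beta-plus decay: mass number changes by +0, atomic number by -1.
A: 68 = 68; Z: 31 − 1 = 30.
Z = 30 is zinc, so the daughter is ⁶⁸Zn.

Zn-68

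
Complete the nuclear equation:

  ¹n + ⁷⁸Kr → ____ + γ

Conserve mass number: 1 + 78 = A + 0, so A = 79.
Conserve atomic number: 0 + 36 = Z + 0, so Z = 36.
Z = 36 is krypton, so the species is ⁷⁹Kr.

Kr-79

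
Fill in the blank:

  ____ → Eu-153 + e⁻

Conserve mass number: A = 153 + 0, so A = 153.
Conserve atomic number: Z = 63 − 1, so Z = 62.
Z = 62 is samarium, so the species is Sm-153.

Sm-153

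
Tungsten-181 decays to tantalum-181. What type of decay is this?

ΔA = 181 − 181 = 0; ΔZ = 73 − 74 = -1.
A is unchanged and Z drops by 1 — a proton has become a neutron (β⁺ emission or electron capture).

beta-plus decay or electron capture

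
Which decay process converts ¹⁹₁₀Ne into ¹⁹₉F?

beta-plus decay or electron capture

ΔA = 19 − 19 = 0; ΔZ = 9 − 10 = -1.
A is unchanged and Z drops by 1 — a proton has become a neutron (β⁺ emission or electron capture).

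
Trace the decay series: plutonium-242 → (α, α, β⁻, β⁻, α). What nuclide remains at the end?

Start: (A, Z) = (242, 94).
After α: (238, 92).
After α: (234, 90).
After β⁻: (234, 91).
After β⁻: (234, 92).
After α: (230, 90).
Z = 90 is thorium.

Th-230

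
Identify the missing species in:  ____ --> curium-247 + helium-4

Cf-251

Conserve mass number: A = 247 + 4, so A = 251.
Conserve atomic number: Z = 96 + 2, so Z = 98.
Z = 98 is californium, so the species is californium-251.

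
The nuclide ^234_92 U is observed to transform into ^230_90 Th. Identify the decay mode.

alpha decay

ΔA = 230 − 234 = -4; ΔZ = 90 − 92 = -2.
A drops by 4 and Z drops by 2 — the signature of alpha emission.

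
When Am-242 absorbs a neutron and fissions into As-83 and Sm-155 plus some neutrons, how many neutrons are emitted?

5

Conserve mass number: 243 = 83 + 155 + k, so k = 243 − 238 = 5.
Check atomic number: 95 = 33 + 62 + 0 = 95. ✓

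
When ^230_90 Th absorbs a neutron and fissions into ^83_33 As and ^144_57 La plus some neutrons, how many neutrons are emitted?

Conserve mass number: 231 = 83 + 144 + k, so k = 231 − 227 = 4.
Check atomic number: 90 = 33 + 57 + 0 = 90. ✓

4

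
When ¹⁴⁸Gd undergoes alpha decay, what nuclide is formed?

Alpha decay: mass number changes by -4, atomic number by -2.
A: 148 − 4 = 144; Z: 64 − 2 = 62.
Z = 62 is samarium, so the daughter is ¹⁴⁴Sm.

Sm-144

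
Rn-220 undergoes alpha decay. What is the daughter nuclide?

Po-216

Alpha decay: mass number changes by -4, atomic number by -2.
A: 220 − 4 = 216; Z: 86 − 2 = 84.
Z = 84 is polonium, so the daughter is Po-216.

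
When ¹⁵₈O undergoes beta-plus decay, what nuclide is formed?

N-15

Beta-plus decay: mass number changes by +0, atomic number by -1.
A: 15 = 15; Z: 8 − 1 = 7.
Z = 7 is nitrogen, so the daughter is ¹⁵₇N.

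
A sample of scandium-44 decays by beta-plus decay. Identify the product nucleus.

Ca-44

Beta-plus decay: mass number changes by +0, atomic number by -1.
A: 44 = 44; Z: 21 − 1 = 20.
Z = 20 is calcium, so the daughter is calcium-44.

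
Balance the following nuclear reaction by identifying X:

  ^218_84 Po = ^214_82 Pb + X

alpha particle

Conserve mass number: 218 = 214 + A, so A = 4.
Conserve atomic number: 84 = 82 + Z, so Z = 2.
A = 4 and Z = 2 is ^4_2 He — an alpha particle.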